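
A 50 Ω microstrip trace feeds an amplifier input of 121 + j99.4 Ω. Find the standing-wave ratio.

Γ = (Z_L − Z_0)/(Z_L + Z_0) = (71 + j99.4)/(171 + j99.4)
|Γ| = 122/198 = 0.618
VSWR = (1 + |Γ|)/(1 − |Γ|) = 1.62/0.382

VSWR ≈ 4.23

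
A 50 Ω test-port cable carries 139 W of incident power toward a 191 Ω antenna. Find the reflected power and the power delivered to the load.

P_reflected ≈ 47.6 W; P_delivered ≈ 91.4 W

Γ = (191 − 50)/(191 + 50) = 0.585
|Γ|² = 0.342
P_refl = |Γ|²·P_inc = 47.6 W, P_del = (1 − |Γ|²)·P_inc = 91.4 W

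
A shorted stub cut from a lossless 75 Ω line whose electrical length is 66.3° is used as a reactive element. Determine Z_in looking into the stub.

tan(βl) = 2.28
For a shorted stub, Z_in = jZ_0·tan(βl)

Z_in ≈ +j171 Ω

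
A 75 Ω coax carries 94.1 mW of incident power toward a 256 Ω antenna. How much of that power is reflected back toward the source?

Γ = (256 − 75)/(256 + 75) = 0.547
|Γ|² = 0.299
P_refl = |Γ|²·P_inc = 28.1 mW, P_del = (1 − |Γ|²)·P_inc = 66 mW

P_reflected ≈ 28.1 mW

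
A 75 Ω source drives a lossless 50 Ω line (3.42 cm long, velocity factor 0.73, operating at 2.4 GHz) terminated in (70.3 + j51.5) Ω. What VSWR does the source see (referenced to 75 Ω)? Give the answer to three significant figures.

λ = v/f = 0.73·c / 2.4 GHz = 0.0912 m
βl = 2π·l/λ = 2π × 0.375 = 135°
tan(βl) = -1
Z_in = Z_0·(Z_L + jZ_0·tanβl)/(Z_0 + jZ_L·tanβl) = 23 + j16.7 Ω
Γ_s = (Z_in − Z_s)/(Z_in + Z_s) = (-52 + j16.7)/(98 + j16.7), |Γ_s| = 0.549
VSWR = (1 + |Γ_s|)/(1 − |Γ_s|)

VSWR ≈ 3.43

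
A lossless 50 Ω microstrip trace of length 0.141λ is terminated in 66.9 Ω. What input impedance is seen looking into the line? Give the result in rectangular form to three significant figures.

βl = 2π × 0.141 = 50.8°
tan(βl) = tan(50.8°) = 1.22
Z_in = Z_0·(Z_L + jZ_0·tanβl)/(Z_0 + jZ_L·tanβl)
     = 50·(66.9 + j61.2)/(50 + j81.9)

Z_in ≈ 45.4 − j13.1 Ω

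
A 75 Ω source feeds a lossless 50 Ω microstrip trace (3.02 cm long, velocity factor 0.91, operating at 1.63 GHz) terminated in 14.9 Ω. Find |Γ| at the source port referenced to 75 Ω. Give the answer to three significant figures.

λ = v/f = 0.91·c / 1.63 GHz = 0.167 m
βl = 2π·l/λ = 2π × 0.18 = 64.9°
tan(βl) = 2.14
Z_in = Z_0·(Z_L + jZ_0·tanβl)/(Z_0 + jZ_L·tanβl) = 59 + j69.3 Ω
Γ_s = (Z_in − Z_s)/(Z_in + Z_s) = (-16 + j69.3)/(134 + j69.3), |Γ_s| = 0.471

|Γ| ≈ 0.471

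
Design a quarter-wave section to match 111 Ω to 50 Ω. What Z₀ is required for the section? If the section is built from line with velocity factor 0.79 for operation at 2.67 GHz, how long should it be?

Z_qwt = √(Z_0·R_L) = √(50 × 111) = √5550
λ = 0.79·c/f = 0.0888 m, so l = λ/4 = 0.0222 m

Z_qwt ≈ 74.5 Ω; length ≈ 2.22 cm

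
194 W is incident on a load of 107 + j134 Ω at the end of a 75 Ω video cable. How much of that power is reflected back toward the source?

|Γ| = |(32 + j134)/(182 + j134)| = 0.61
|Γ|² = 0.372
P_refl = |Γ|²·P_inc = 72.1 W, P_del = (1 − |Γ|²)·P_inc = 122 W

P_reflected ≈ 72.1 W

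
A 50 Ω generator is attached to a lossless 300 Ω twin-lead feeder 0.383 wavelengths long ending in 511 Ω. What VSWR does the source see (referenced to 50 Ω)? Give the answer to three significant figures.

βl = 2π × 0.383 = 138°
tan(βl) = -0.904
Z_in = Z_0·(Z_L + jZ_0·tanβl)/(Z_0 + jZ_L·tanβl) = 275 + j153 Ω
Γ_s = (Z_in − Z_s)/(Z_in + Z_s) = (225 + j153)/(325 + j153), |Γ_s| = 0.758
VSWR = (1 + |Γ_s|)/(1 − |Γ_s|)

VSWR ≈ 7.25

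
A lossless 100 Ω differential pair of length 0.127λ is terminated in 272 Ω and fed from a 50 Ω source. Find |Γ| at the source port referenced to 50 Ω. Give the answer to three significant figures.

|Γ| ≈ 0.559

βl = 2π × 0.127 = 45.7°
tan(βl) = 1.03
Z_in = Z_0·(Z_L + jZ_0·tanβl)/(Z_0 + jZ_L·tanβl) = 63.6 − j74.7 Ω
Γ_s = (Z_in − Z_s)/(Z_in + Z_s) = (13.6 − j74.7)/(114 − j74.7), |Γ_s| = 0.559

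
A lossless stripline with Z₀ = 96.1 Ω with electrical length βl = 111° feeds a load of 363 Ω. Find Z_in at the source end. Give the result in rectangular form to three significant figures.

Z_in ≈ 28.9 + j34 Ω

tan(βl) = tan(111°) = -2.61
Z_in = Z_0·(Z_L + jZ_0·tanβl)/(Z_0 + jZ_L·tanβl)
     = 96.1·(363 − j250)/(96.1 − j946)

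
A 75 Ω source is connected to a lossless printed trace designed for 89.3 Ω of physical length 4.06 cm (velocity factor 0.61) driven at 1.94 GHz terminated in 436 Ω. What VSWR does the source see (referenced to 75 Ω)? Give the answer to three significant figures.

VSWR ≈ 5.51

λ = v/f = 0.61·c / 1.94 GHz = 0.0943 m
βl = 2π·l/λ = 2π × 0.43 = 155°
tan(βl) = -0.467
Z_in = Z_0·(Z_L + jZ_0·tanβl)/(Z_0 + jZ_L·tanβl) = 85.6 + j154 Ω
Γ_s = (Z_in − Z_s)/(Z_in + Z_s) = (10.6 + j154)/(161 + j154), |Γ_s| = 0.693
VSWR = (1 + |Γ_s|)/(1 − |Γ_s|)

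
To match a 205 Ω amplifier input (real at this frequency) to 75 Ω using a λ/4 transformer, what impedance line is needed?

Z_qwt ≈ 124 Ω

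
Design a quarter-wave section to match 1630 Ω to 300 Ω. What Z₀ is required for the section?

Z_qwt = √(Z_0·R_L) = √(300 × 1630) = √489000

Z_qwt ≈ 699 Ω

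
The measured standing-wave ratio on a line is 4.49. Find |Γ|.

|Γ| ≈ 0.636

|Γ| = (S − 1)/(S + 1) = (4.49 − 1)/(4.49 + 1) = 3.49/5.49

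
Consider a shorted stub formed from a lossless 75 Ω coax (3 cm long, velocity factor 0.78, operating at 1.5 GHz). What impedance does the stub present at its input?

λ = v/f = 0.78·c / 1.5 GHz = 0.156 m
βl = 2π·l/λ = 2π × 0.192 = 69.2°
tan(βl) = 2.64
For a shorted stub, Z_in = jZ_0·tan(βl)

Z_in ≈ +j198 Ω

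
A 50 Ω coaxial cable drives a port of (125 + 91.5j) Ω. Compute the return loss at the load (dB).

RL ≈ 4.45 dB

Γ = (75 + j91.5)/(175 + j91.5), |Γ| = 0.599
RL = −20·log₁₀|Γ| = −20·log₁₀(0.599)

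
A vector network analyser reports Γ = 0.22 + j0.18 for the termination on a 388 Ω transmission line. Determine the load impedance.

Z_L ≈ 557 + j218 Ω

Z_L = Z_0·(1 + Γ)/(1 − Γ) = 388·(1.22 + j0.18)/(0.78 − j0.18)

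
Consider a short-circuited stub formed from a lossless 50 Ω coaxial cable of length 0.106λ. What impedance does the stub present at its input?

βl = 2π × 0.106 = 38.2°
tan(βl) = 0.786
For a short-circuited stub, Z_in = jZ_0·tan(βl)

Z_in ≈ +j39.3 Ω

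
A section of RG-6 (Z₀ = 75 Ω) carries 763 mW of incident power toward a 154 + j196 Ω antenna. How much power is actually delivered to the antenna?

|Γ| = |(79 + j196)/(229 + j196)| = 0.701
|Γ|² = 0.492
P_refl = |Γ|²·P_inc = 375 mW, P_del = (1 − |Γ|²)·P_inc = 388 mW

P_delivered ≈ 388 mW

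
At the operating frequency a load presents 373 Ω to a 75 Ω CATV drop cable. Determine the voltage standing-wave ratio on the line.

Γ = (373 − 75)/(373 + 75) = 0.665
VSWR = (1 + 0.665)/(1 − 0.665)

VSWR ≈ 4.97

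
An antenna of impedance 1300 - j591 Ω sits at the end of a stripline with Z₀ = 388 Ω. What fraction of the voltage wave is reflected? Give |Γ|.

|Γ| ≈ 0.608

Γ = (Z_L − Z_0)/(Z_L + Z_0) = (912 − j591)/(1688 − j591)
|Γ| = 1090/1790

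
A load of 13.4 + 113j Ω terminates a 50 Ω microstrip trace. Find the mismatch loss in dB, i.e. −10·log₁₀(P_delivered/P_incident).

mismatch loss ≈ 7.97 dB

Γ = (-36.6 + j113)/(63.4 + j113), |Γ| = 0.917
|Γ|² = 0.84, so P_del/P_inc = 1 − |Γ|² = 0.16
ML = −10·log₁₀(1 − |Γ|²)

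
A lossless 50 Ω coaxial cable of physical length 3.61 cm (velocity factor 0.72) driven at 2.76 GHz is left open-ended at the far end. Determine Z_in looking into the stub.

Z_in ≈ +j201 Ω

λ = v/f = 0.72·c / 2.76 GHz = 0.0783 m
βl = 2π·l/λ = 2π × 0.461 = 166°
tan(βl) = -0.248
For an open-ended stub, Z_in = −jZ_0·cot(βl) = −jZ_0/tan(βl)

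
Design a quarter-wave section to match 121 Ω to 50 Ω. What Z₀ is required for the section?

Z_qwt = √(Z_0·R_L) = √(50 × 121) = √6050

Z_qwt ≈ 77.8 Ω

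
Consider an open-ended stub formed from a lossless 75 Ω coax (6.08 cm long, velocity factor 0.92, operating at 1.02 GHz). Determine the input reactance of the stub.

λ = v/f = 0.92·c / 1.02 GHz = 0.271 m
βl = 2π·l/λ = 2π × 0.225 = 80.9°
tan(βl) = 6.24
For an open-ended stub, Z_in = −jZ_0·cot(βl) = −jZ_0/tan(βl)

X_in ≈ -12 Ω (capacitive)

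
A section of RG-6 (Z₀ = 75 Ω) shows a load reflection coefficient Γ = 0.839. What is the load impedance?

Z_L ≈ 857 Ω

Z_L = Z_0·(1 + Γ)/(1 − Γ) = 75·(1.84)/(0.161)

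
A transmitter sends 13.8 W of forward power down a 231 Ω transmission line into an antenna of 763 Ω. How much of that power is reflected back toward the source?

Γ = (763 − 231)/(763 + 231) = 0.535
|Γ|² = 0.286
P_refl = |Γ|²·P_inc = 3.95 W, P_del = (1 − |Γ|²)·P_inc = 9.85 W

P_reflected ≈ 3.95 W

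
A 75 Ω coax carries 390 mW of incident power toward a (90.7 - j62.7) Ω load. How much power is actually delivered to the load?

|Γ| = |(15.7 − j62.7)/(165.7 − j62.7)| = 0.365
|Γ|² = 0.133
P_refl = |Γ|²·P_inc = 51.9 mW, P_del = (1 − |Γ|²)·P_inc = 338 mW

P_delivered ≈ 338 mW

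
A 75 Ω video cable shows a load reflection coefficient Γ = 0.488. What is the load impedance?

Z_L ≈ 218 Ω

Z_L = Z_0·(1 + Γ)/(1 − Γ) = 75·(1.49)/(0.512)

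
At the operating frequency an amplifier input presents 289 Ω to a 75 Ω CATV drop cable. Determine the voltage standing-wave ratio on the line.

VSWR ≈ 3.85

For a purely resistive load, VSWR = R_L/Z_0 or Z_0/R_L (whichever > 1) = 289/75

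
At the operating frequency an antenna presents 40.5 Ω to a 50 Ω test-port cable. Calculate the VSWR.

VSWR ≈ 1.23

For a purely resistive load, VSWR = R_L/Z_0 or Z_0/R_L (whichever > 1) = 50/40.5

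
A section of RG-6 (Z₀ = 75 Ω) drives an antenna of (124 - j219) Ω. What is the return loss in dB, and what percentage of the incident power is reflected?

Γ = (49 − j219)/(199 − j219), |Γ| = 0.758
RL = −20·log₁₀(0.758) = 2.4 dB
P_refl/P_inc = |Γ|² = 0.575

RL ≈ 2.4 dB; 57.5% of incident power reflected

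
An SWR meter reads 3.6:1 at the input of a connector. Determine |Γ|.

|Γ| ≈ 0.565

|Γ| = (S − 1)/(S + 1) = (3.6 − 1)/(3.6 + 1) = 2.6/4.6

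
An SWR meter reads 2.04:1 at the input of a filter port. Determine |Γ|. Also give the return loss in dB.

|Γ| ≈ 0.342; return loss ≈ 9.32 dB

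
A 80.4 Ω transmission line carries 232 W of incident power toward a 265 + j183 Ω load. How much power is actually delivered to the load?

|Γ| = |(184.6 + j183)/(345.4 + j183)| = 0.665
|Γ|² = 0.442
P_refl = |Γ|²·P_inc = 103 W, P_del = (1 − |Γ|²)·P_inc = 129 W

P_delivered ≈ 129 W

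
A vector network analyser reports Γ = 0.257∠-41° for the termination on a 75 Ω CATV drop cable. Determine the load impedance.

Z_L ≈ 103 − j37.3 Ω

Z_L = Z_0·(1 + Γ)/(1 − Γ) = 75·(1.19 − j0.169)/(0.806 + j0.169)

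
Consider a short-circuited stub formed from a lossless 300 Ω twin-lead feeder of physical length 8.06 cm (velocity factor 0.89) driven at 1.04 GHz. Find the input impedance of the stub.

λ = v/f = 0.89·c / 1.04 GHz = 0.257 m
βl = 2π·l/λ = 2π × 0.314 = 113°
tan(βl) = -2.35
For a short-circuited stub, Z_in = jZ_0·tan(βl)

Z_in ≈ −j706 Ω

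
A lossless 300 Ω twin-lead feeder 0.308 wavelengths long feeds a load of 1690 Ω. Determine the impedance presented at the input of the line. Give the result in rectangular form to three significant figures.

Z_in ≈ 60.7 + j110 Ω

βl = 2π × 0.308 = 111°
tan(βl) = tan(111°) = -2.62
Z_in = Z_0·(Z_L + jZ_0·tanβl)/(Z_0 + jZ_L·tanβl)
     = 300·(1690 − j786)/(300 − j4430)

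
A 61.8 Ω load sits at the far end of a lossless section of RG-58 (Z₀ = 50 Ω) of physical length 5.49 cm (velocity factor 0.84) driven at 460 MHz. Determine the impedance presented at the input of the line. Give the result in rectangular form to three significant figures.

Z_in ≈ 52.2 − j10.6 Ω

λ = v/f = 0.84·c / 460 MHz = 0.548 m
βl = 2π·l/λ = 2π × 0.1 = 36.1°
tan(βl) = tan(36.1°) = 0.729
Z_in = Z_0·(Z_L + jZ_0·tanβl)/(Z_0 + jZ_L·tanβl)
     = 50·(61.8 + j36.4)/(50 + j45)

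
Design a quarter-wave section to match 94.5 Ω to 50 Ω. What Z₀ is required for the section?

Z_qwt = √(Z_0·R_L) = √(50 × 94.5) = √4725

Z_qwt ≈ 68.7 Ω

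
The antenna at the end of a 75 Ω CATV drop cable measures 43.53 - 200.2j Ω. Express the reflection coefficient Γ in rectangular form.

Γ ≈ 0.672 − j0.555

Γ = (Z_L − Z_0)/(Z_L + Z_0) = (-31.47 − j200.2)/(118.5 − j200.2)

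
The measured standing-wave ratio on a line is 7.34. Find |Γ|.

|Γ| ≈ 0.76

|Γ| = (S − 1)/(S + 1) = (7.34 − 1)/(7.34 + 1) = 6.34/8.34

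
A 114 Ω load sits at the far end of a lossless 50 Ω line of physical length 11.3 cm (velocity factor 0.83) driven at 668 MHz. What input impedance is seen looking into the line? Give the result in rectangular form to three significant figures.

λ = v/f = 0.83·c / 668 MHz = 0.373 m
βl = 2π·l/λ = 2π × 0.303 = 109°
tan(βl) = tan(109°) = -2.88
Z_in = Z_0·(Z_L + jZ_0·tanβl)/(Z_0 + jZ_L·tanβl)
     = 50·(114 − j144)/(50 − j329)

Z_in ≈ 24 + j13.7 Ω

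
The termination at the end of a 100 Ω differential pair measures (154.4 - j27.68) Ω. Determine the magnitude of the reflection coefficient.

|Γ| ≈ 0.239

Γ = (Z_L − Z_0)/(Z_L + Z_0) = (54.4 − j27.68)/(254.4 − j27.68)
|Γ| = 61/256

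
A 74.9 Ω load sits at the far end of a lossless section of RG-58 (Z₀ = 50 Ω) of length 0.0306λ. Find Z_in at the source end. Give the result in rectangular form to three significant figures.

βl = 2π × 0.0306 = 11°
tan(βl) = tan(11°) = 0.195
Z_in = Z_0·(Z_L + jZ_0·tanβl)/(Z_0 + jZ_L·tanβl)
     = 50·(74.9 + j9.73)/(50 + j14.6)

Z_in ≈ 71.6 − j11.2 Ω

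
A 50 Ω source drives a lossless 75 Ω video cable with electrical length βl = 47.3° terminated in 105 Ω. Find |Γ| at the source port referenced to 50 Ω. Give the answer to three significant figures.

tan(βl) = 1.08
Z_in = Z_0·(Z_L + jZ_0·tanβl)/(Z_0 + jZ_L·tanβl) = 69.1 − j23.6 Ω
Γ_s = (Z_in − Z_s)/(Z_in + Z_s) = (19.1 − j23.6)/(119 − j23.6), |Γ_s| = 0.25

|Γ| ≈ 0.25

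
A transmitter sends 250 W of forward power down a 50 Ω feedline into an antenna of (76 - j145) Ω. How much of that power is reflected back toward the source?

|Γ| = |(26 − j145)/(126 − j145)| = 0.767
|Γ|² = 0.588
P_refl = |Γ|²·P_inc = 147 W, P_del = (1 − |Γ|²)·P_inc = 103 W

P_reflected ≈ 147 W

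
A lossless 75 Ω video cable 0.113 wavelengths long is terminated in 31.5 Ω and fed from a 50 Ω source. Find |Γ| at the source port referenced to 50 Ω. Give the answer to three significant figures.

βl = 2π × 0.113 = 40.7°
tan(βl) = 0.86
Z_in = Z_0·(Z_L + jZ_0·tanβl)/(Z_0 + jZ_L·tanβl) = 48.5 + j47 Ω
Γ_s = (Z_in − Z_s)/(Z_in + Z_s) = (-1.54 + j47)/(98.5 + j47), |Γ_s| = 0.431

|Γ| ≈ 0.431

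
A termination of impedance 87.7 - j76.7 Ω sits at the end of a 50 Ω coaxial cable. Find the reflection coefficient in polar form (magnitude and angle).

Γ = (Z_L − Z_0)/(Z_L + Z_0) = (37.7 − j76.7)/(137.7 − j76.7)
|Γ| = 85.5/158 = 0.542

Γ ≈ 0.542 ∠ -34.7°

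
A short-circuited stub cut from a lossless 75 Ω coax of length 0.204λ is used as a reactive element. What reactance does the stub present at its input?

βl = 2π × 0.204 = 73.4°
tan(βl) = 3.36
For a short-circuited stub, Z_in = jZ_0·tan(βl)

X_in ≈ 252 Ω (inductive)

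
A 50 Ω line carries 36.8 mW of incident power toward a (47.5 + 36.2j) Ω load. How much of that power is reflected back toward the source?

P_reflected ≈ 4.48 mW

|Γ| = |(-2.5 + j36.2)/(97.5 + j36.2)| = 0.349
|Γ|² = 0.122
P_refl = |Γ|²·P_inc = 4.48 mW, P_del = (1 − |Γ|²)·P_inc = 32.3 mW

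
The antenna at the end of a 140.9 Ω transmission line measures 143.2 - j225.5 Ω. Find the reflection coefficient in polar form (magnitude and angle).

Γ = (Z_L − Z_0)/(Z_L + Z_0) = (2.3 − j225.5)/(284.1 − j225.5)
|Γ| = 226/363 = 0.622

Γ ≈ 0.622 ∠ -51°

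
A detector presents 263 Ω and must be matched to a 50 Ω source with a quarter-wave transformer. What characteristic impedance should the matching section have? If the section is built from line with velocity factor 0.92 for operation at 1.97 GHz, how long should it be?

Z_qwt = √(Z_0·R_L) = √(50 × 263) = √13150
λ = 0.92·c/f = 0.14 m, so l = λ/4 = 0.035 m

Z_qwt ≈ 115 Ω; length ≈ 3.5 cm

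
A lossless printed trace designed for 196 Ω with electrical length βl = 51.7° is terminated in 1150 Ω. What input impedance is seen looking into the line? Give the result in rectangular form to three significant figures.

tan(βl) = tan(51.7°) = 1.27
Z_in = Z_0·(Z_L + jZ_0·tanβl)/(Z_0 + jZ_L·tanβl)
     = 196·(1150 + j248)/(196 + j1460)

Z_in ≈ 53.3 − j148 Ω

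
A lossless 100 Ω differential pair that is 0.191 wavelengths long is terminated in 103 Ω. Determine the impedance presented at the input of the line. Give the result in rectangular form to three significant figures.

βl = 2π × 0.191 = 68.8°
tan(βl) = tan(68.8°) = 2.57
Z_in = Z_0·(Z_L + jZ_0·tanβl)/(Z_0 + jZ_L·tanβl)
     = 100·(103 + j257)/(100 + j265)

Z_in ≈ 97.8 − j1.95 Ω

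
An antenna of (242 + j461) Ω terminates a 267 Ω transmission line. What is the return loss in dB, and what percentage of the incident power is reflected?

Γ = (-25 + j461)/(509 + j461), |Γ| = 0.672
RL = −20·log₁₀(0.672) = 3.45 dB
P_refl/P_inc = |Γ|² = 0.452

RL ≈ 3.45 dB; 45.2% of incident power reflected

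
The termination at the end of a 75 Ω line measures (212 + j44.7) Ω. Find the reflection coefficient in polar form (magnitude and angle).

Γ = (Z_L − Z_0)/(Z_L + Z_0) = (137 + j44.7)/(287 + j44.7)
|Γ| = 144/290 = 0.496

Γ ≈ 0.496 ∠ 9.22°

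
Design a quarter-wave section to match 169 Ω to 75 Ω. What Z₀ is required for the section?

Z_qwt = √(Z_0·R_L) = √(75 × 169) = √12680

Z_qwt ≈ 113 Ω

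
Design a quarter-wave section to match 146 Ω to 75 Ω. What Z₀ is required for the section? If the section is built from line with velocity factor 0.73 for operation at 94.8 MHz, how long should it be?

Z_qwt ≈ 105 Ω; length ≈ 57.8 cm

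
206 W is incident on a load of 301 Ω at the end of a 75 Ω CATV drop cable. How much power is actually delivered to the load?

Γ = (301 − 75)/(301 + 75) = 0.601
|Γ|² = 0.361
P_refl = |Γ|²·P_inc = 74.4 W, P_del = (1 − |Γ|²)·P_inc = 132 W

P_delivered ≈ 132 W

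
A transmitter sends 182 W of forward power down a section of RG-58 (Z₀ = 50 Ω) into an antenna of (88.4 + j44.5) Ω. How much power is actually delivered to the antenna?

P_delivered ≈ 152 W

|Γ| = |(38.4 + j44.5)/(138.4 + j44.5)| = 0.404
|Γ|² = 0.163
P_refl = |Γ|²·P_inc = 29.8 W, P_del = (1 − |Γ|²)·P_inc = 152 W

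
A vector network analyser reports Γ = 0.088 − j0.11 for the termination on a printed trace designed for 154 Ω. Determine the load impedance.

Z_L ≈ 179 − j40.1 Ω

Z_L = Z_0·(1 + Γ)/(1 − Γ) = 154·(1.09 − j0.11)/(0.912 + j0.11)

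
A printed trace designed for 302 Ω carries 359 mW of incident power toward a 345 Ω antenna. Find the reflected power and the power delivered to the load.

P_reflected ≈ 1.59 mW; P_delivered ≈ 357 mW

Γ = (345 − 302)/(345 + 302) = 0.0665
|Γ|² = 0.00442
P_refl = |Γ|²·P_inc = 1.59 mW, P_del = (1 − |Γ|²)·P_inc = 357 mW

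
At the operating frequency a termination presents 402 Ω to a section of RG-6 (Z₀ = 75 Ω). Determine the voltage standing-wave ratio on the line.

VSWR ≈ 5.36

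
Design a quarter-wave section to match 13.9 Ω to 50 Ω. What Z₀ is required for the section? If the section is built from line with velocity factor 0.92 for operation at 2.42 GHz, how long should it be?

Z_qwt = √(Z_0·R_L) = √(50 × 13.9) = √695
λ = 0.92·c/f = 0.114 m, so l = λ/4 = 0.0285 m

Z_qwt ≈ 26.4 Ω; length ≈ 2.85 cm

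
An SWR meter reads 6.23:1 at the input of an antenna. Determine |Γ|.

|Γ| = (S − 1)/(S + 1) = (6.23 − 1)/(6.23 + 1) = 5.23/7.23

|Γ| ≈ 0.723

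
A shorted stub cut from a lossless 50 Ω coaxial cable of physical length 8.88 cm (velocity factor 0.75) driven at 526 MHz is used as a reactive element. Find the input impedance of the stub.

Z_in ≈ +j183 Ω

λ = v/f = 0.75·c / 526 MHz = 0.428 m
βl = 2π·l/λ = 2π × 0.208 = 74.7°
tan(βl) = 3.66
For a shorted stub, Z_in = jZ_0·tan(βl)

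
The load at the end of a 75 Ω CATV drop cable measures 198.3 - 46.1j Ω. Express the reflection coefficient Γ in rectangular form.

Γ = (Z_L − Z_0)/(Z_L + Z_0) = (123.3 − j46.1)/(273.3 − j46.1)

Γ ≈ 0.466 − j0.09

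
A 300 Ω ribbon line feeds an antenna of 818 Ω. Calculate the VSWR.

VSWR ≈ 2.73

Γ = (818 − 300)/(818 + 300) = 0.463
VSWR = (1 + 0.463)/(1 − 0.463)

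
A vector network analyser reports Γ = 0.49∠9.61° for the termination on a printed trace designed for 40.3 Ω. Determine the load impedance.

Z_L = Z_0·(1 + Γ)/(1 − Γ) = 40.3·(1.48 + j0.0818)/(0.517 − j0.0818)

Z_L ≈ 112 + j24.1 Ω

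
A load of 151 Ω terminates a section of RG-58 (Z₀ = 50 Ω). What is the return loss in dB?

Γ = (151 − 50)/(151 + 50) = 0.502
RL = −20·log₁₀|Γ| = −20·log₁₀(0.502)

RL ≈ 5.98 dB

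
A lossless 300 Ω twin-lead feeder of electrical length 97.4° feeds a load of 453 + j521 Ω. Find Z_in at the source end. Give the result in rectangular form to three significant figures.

Z_in ≈ 79.9 − j59.8 Ω

tan(βl) = tan(97.4°) = -7.7
Z_in = Z_0·(Z_L + jZ_0·tanβl)/(Z_0 + jZ_L·tanβl)
     = 300·(453 − j1790)/(4310 − j3490)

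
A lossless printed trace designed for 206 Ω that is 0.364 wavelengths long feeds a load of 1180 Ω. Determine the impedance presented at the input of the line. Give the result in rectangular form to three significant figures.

βl = 2π × 0.364 = 131°
tan(βl) = tan(131°) = -1.15
Z_in = Z_0·(Z_L + jZ_0·tanβl)/(Z_0 + jZ_L·tanβl)
     = 206·(1180 − j237)/(206 − j1360)

Z_in ≈ 61.8 + j170 Ω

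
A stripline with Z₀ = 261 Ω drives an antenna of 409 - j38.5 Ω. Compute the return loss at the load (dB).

Γ = (148 − j38.5)/(670 − j38.5), |Γ| = 0.228
RL = −20·log₁₀|Γ| = −20·log₁₀(0.228)

RL ≈ 12.8 dB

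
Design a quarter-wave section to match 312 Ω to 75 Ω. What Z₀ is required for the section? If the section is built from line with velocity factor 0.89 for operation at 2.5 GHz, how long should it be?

Z_qwt ≈ 153 Ω; length ≈ 2.67 cm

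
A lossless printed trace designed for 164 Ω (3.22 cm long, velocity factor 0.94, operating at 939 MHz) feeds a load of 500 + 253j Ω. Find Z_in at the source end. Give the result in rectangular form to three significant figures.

Z_in ≈ 137 − j218 Ω

λ = v/f = 0.94·c / 939 MHz = 0.3 m
βl = 2π·l/λ = 2π × 0.107 = 38.6°
tan(βl) = tan(38.6°) = 0.798
Z_in = Z_0·(Z_L + jZ_0·tanβl)/(Z_0 + jZ_L·tanβl)
     = 164·(500 + j384)/(-38 + j399)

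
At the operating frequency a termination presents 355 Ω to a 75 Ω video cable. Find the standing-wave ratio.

For a purely resistive load, VSWR = R_L/Z_0 or Z_0/R_L (whichever > 1) = 355/75

VSWR ≈ 4.73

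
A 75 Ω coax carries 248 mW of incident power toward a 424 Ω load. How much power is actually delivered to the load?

Γ = (424 − 75)/(424 + 75) = 0.699
|Γ|² = 0.489
P_refl = |Γ|²·P_inc = 121 mW, P_del = (1 − |Γ|²)·P_inc = 127 mW

P_delivered ≈ 127 mW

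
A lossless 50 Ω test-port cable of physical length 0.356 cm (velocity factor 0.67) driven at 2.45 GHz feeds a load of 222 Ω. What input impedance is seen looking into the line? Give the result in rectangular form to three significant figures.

Z_in ≈ 94.2 − j103 Ω

λ = v/f = 0.67·c / 2.45 GHz = 0.082 m
βl = 2π·l/λ = 2π × 0.0434 = 15.6°
tan(βl) = tan(15.6°) = 0.28
Z_in = Z_0·(Z_L + jZ_0·tanβl)/(Z_0 + jZ_L·tanβl)
     = 50·(222 + j14)/(50 + j62.1)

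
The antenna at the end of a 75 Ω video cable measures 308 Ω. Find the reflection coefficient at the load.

Γ = (Z_L − Z_0)/(Z_L + Z_0) = (308 − 75)/(308 + 75) = 233/383

Γ = 0.608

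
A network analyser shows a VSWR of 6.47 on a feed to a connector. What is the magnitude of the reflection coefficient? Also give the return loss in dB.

|Γ| = (S − 1)/(S + 1) = (6.47 − 1)/(6.47 + 1) = 5.47/7.47
RL = −20·log₁₀|Γ| = −20·log₁₀(0.732)

|Γ| ≈ 0.732; return loss ≈ 2.71 dB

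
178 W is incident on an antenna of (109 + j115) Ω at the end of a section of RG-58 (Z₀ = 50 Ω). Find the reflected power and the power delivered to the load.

|Γ| = |(59 + j115)/(159 + j115)| = 0.659
|Γ|² = 0.434
P_refl = |Γ|²·P_inc = 77.2 W, P_del = (1 − |Γ|²)·P_inc = 101 W

P_reflected ≈ 77.2 W; P_delivered ≈ 101 W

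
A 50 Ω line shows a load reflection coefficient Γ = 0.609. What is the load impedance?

Z_L = Z_0·(1 + Γ)/(1 − Γ) = 50·(1.61)/(0.391)

Z_L ≈ 206 Ω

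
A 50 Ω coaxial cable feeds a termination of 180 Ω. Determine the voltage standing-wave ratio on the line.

VSWR ≈ 3.6

Γ = (180 − 50)/(180 + 50) = 0.565
VSWR = (1 + 0.565)/(1 − 0.565)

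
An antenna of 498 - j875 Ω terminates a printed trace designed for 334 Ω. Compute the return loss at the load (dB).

Γ = (164 − j875)/(832 − j875), |Γ| = 0.737
RL = −20·log₁₀|Γ| = −20·log₁₀(0.737)

RL ≈ 2.65 dB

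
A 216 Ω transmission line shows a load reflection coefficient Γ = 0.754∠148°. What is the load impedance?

Z_L = Z_0·(1 + Γ)/(1 − Γ) = 216·(0.361 + j0.4)/(1.64 − j0.4)

Z_L ≈ 32.7 + j60.6 Ω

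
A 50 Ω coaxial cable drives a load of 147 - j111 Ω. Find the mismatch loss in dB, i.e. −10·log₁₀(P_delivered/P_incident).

Γ = (97 − j111)/(197 − j111), |Γ| = 0.652
|Γ|² = 0.425, so P_del/P_inc = 1 − |Γ|² = 0.575
ML = −10·log₁₀(1 − |Γ|²)

mismatch loss ≈ 2.4 dB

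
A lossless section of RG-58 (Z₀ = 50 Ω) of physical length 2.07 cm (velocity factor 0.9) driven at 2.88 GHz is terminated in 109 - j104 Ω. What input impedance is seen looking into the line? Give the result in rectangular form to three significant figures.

λ = v/f = 0.9·c / 2.88 GHz = 0.0938 m
βl = 2π·l/λ = 2π × 0.221 = 79.5°
tan(βl) = tan(79.5°) = 5.39
Z_in = Z_0·(Z_L + jZ_0·tanβl)/(Z_0 + jZ_L·tanβl)
     = 50·(109 + j165)/(610 + j587)

Z_in ≈ 11.4 + j2.58 Ω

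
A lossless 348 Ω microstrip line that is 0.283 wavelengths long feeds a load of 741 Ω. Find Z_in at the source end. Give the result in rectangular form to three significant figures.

Z_in ≈ 169 + j56.5 Ω

βl = 2π × 0.283 = 102°
tan(βl) = tan(102°) = -4.75
Z_in = Z_0·(Z_L + jZ_0·tanβl)/(Z_0 + jZ_L·tanβl)
     = 348·(741 − j1650)/(348 − j3520)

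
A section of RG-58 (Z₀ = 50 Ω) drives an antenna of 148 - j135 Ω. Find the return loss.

RL ≈ 3.15 dB

Γ = (98 − j135)/(198 − j135), |Γ| = 0.696
RL = −20·log₁₀|Γ| = −20·log₁₀(0.696)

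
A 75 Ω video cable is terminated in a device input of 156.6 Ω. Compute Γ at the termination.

Γ = 0.352

Γ = (Z_L − Z_0)/(Z_L + Z_0) = (156.6 − 75)/(156.6 + 75) = 81.6/231.6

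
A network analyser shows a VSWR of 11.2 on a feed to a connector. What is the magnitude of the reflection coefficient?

|Γ| = (S − 1)/(S + 1) = (11.2 − 1)/(11.2 + 1) = 10.2/12.2

|Γ| ≈ 0.836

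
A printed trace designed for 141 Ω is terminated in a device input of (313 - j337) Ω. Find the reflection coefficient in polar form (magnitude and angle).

Γ = (Z_L − Z_0)/(Z_L + Z_0) = (172 − j337)/(454 − j337)
|Γ| = 378/565 = 0.669

Γ ≈ 0.669 ∠ -26.4°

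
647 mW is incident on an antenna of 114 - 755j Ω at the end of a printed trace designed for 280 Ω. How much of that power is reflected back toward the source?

P_reflected ≈ 533 mW

|Γ| = |(-166 − j755)/(394 − j755)| = 0.908
|Γ|² = 0.824
P_refl = |Γ|²·P_inc = 533 mW, P_del = (1 − |Γ|²)·P_inc = 114 mW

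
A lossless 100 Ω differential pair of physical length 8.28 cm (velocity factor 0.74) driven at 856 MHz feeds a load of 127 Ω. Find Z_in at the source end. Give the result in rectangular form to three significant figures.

Z_in ≈ 84.4 + j15.6 Ω

λ = v/f = 0.74·c / 856 MHz = 0.259 m
βl = 2π·l/λ = 2π × 0.319 = 115°
tan(βl) = tan(115°) = -2.15
Z_in = Z_0·(Z_L + jZ_0·tanβl)/(Z_0 + jZ_L·tanβl)
     = 100·(127 − j215)/(100 − j273)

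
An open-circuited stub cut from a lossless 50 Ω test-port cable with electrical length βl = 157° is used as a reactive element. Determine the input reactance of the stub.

tan(βl) = -0.424
For an open-circuited stub, Z_in = −jZ_0·cot(βl) = −jZ_0/tan(βl)

X_in ≈ 118 Ω (inductive)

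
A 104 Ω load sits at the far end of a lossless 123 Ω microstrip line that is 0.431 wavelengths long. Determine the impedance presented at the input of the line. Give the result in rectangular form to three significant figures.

Z_in ≈ 110 − j14.1 Ω

βl = 2π × 0.431 = 155°
tan(βl) = tan(155°) = -0.463
Z_in = Z_0·(Z_L + jZ_0·tanβl)/(Z_0 + jZ_L·tanβl)
     = 123·(104 − j56.9)/(123 − j48.1)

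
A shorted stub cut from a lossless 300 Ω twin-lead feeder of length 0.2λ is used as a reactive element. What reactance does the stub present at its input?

X_in ≈ 923 Ω (inductive)

βl = 2π × 0.2 = 72°
tan(βl) = 3.08
For a shorted stub, Z_in = jZ_0·tan(βl)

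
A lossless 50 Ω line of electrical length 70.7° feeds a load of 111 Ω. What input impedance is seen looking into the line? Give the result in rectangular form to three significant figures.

tan(βl) = tan(70.7°) = 2.86
Z_in = Z_0·(Z_L + jZ_0·tanβl)/(Z_0 + jZ_L·tanβl)
     = 50·(111 + j143)/(50 + j317)

Z_in ≈ 24.7 − j13.6 Ω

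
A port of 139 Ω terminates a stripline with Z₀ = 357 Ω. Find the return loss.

RL ≈ 7.14 dB

Γ = (139 − 357)/(139 + 357) = -0.44
RL = −20·log₁₀|Γ| = −20·log₁₀(0.44)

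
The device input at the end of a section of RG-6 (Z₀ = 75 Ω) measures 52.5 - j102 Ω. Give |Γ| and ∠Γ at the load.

Γ ≈ 0.64 ∠ -63.8°

Γ = (Z_L − Z_0)/(Z_L + Z_0) = (-22.5 − j102)/(127.5 − j102)
|Γ| = 104/163 = 0.64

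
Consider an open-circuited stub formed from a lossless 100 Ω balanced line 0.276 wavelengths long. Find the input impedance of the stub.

βl = 2π × 0.276 = 99.4°
tan(βl) = -6.07
For an open-circuited stub, Z_in = −jZ_0·cot(βl) = −jZ_0/tan(βl)

Z_in ≈ +j16.5 Ω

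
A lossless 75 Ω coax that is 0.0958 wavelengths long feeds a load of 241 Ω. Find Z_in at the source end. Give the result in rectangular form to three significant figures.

Z_in ≈ 60.4 − j81.8 Ω

βl = 2π × 0.0958 = 34.5°
tan(βl) = tan(34.5°) = 0.687
Z_in = Z_0·(Z_L + jZ_0·tanβl)/(Z_0 + jZ_L·tanβl)
     = 75·(241 + j51.5)/(75 + j166)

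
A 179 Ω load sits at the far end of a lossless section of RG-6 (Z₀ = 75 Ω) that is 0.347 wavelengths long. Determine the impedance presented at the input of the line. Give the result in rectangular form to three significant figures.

Z_in ≈ 43.1 + j39.8 Ω

βl = 2π × 0.347 = 125°
tan(βl) = tan(125°) = -1.43
Z_in = Z_0·(Z_L + jZ_0·tanβl)/(Z_0 + jZ_L·tanβl)
     = 75·(179 − j107)/(75 − j256)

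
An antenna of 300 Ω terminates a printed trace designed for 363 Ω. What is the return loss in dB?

Γ = (300 − 363)/(300 + 363) = -0.095
RL = −20·log₁₀|Γ| = −20·log₁₀(0.095)

RL ≈ 20.4 dB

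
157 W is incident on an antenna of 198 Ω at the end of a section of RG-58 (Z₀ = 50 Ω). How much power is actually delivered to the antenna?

Γ = (198 − 50)/(198 + 50) = 0.597
|Γ|² = 0.356
P_refl = |Γ|²·P_inc = 55.9 W, P_del = (1 − |Γ|²)·P_inc = 101 W

P_delivered ≈ 101 W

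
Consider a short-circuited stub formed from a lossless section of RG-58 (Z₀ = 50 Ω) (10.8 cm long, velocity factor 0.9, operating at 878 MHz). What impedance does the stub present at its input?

Z_in ≈ −j67.7 Ω

λ = v/f = 0.9·c / 878 MHz = 0.308 m
βl = 2π·l/λ = 2π × 0.351 = 126°
tan(βl) = -1.35
For a short-circuited stub, Z_in = jZ_0·tan(βl)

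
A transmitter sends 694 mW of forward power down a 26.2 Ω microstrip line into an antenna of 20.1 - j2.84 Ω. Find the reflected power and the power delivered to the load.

P_reflected ≈ 14.6 mW; P_delivered ≈ 679 mW

|Γ| = |(-6.1 − j2.84)/(46.3 − j2.84)| = 0.145
|Γ|² = 0.021
P_refl = |Γ|²·P_inc = 14.6 mW, P_del = (1 − |Γ|²)·P_inc = 679 mW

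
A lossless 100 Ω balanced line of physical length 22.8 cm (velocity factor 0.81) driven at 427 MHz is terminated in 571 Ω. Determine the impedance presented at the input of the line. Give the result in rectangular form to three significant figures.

λ = v/f = 0.81·c / 427 MHz = 0.569 m
βl = 2π·l/λ = 2π × 0.401 = 144°
tan(βl) = tan(144°) = -0.72
Z_in = Z_0·(Z_L + jZ_0·tanβl)/(Z_0 + jZ_L·tanβl)
     = 100·(571 − j72)/(100 − j411)

Z_in ≈ 48.4 + j127 Ω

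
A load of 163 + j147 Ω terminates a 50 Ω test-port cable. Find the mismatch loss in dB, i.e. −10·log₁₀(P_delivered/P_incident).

Γ = (113 + j147)/(213 + j147), |Γ| = 0.716
|Γ|² = 0.513, so P_del/P_inc = 1 − |Γ|² = 0.487
ML = −10·log₁₀(1 − |Γ|²)

mismatch loss ≈ 3.13 dB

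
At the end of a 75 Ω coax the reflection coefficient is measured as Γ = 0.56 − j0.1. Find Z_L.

Z_L = Z_0·(1 + Γ)/(1 − Γ) = 75·(1.56 − j0.1)/(0.44 + j0.1)

Z_L ≈ 249 − j73.7 Ω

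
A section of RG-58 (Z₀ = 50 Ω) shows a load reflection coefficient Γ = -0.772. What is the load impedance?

Z_L ≈ 6.43 Ω

Z_L = Z_0·(1 + Γ)/(1 − Γ) = 50·(0.228)/(1.77)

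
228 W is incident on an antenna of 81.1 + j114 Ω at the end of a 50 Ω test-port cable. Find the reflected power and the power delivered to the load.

P_reflected ≈ 105 W; P_delivered ≈ 123 W

|Γ| = |(31.1 + j114)/(131.1 + j114)| = 0.68
|Γ|² = 0.463
P_refl = |Γ|²·P_inc = 105 W, P_del = (1 − |Γ|²)·P_inc = 123 W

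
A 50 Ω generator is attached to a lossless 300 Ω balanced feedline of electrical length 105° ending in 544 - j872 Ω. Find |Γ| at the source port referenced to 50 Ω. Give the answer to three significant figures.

tan(βl) = -3.73
Z_in = Z_0·(Z_L + jZ_0·tanβl)/(Z_0 + jZ_L·tanβl) = 56.9 + j163 Ω
Γ_s = (Z_in − Z_s)/(Z_in + Z_s) = (6.88 + j163)/(107 + j163), |Γ_s| = 0.837

|Γ| ≈ 0.837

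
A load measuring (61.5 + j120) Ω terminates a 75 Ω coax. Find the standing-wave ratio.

VSWR ≈ 4.96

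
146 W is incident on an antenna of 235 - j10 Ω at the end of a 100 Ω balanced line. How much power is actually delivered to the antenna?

|Γ| = |(135 − j10)/(335 − j10)| = 0.404
|Γ|² = 0.163
P_refl = |Γ|²·P_inc = 23.8 W, P_del = (1 − |Γ|²)·P_inc = 122 W

P_delivered ≈ 122 W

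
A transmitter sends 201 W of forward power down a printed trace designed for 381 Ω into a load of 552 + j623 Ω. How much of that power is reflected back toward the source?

|Γ| = |(171 + j623)/(933 + j623)| = 0.576
|Γ|² = 0.332
P_refl = |Γ|²·P_inc = 66.7 W, P_del = (1 − |Γ|²)·P_inc = 134 W

P_reflected ≈ 66.7 W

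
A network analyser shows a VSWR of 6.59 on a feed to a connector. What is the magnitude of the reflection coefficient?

|Γ| ≈ 0.736

|Γ| = (S − 1)/(S + 1) = (6.59 − 1)/(6.59 + 1) = 5.59/7.59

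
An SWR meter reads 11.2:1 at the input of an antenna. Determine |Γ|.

|Γ| ≈ 0.836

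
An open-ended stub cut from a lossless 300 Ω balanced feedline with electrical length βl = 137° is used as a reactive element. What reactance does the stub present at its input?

X_in ≈ 322 Ω (inductive)

tan(βl) = -0.933
For an open-ended stub, Z_in = −jZ_0·cot(βl) = −jZ_0/tan(βl)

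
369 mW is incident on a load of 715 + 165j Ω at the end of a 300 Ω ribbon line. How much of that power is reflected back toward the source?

P_reflected ≈ 69.6 mW

|Γ| = |(415 + j165)/(1015 + j165)| = 0.434
|Γ|² = 0.189
P_refl = |Γ|²·P_inc = 69.6 mW, P_del = (1 − |Γ|²)·P_inc = 299 mW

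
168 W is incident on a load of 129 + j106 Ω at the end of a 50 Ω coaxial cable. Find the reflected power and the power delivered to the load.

P_reflected ≈ 67.8 W; P_delivered ≈ 100 W

|Γ| = |(79 + j106)/(179 + j106)| = 0.635
|Γ|² = 0.404
P_refl = |Γ|²·P_inc = 67.8 W, P_del = (1 − |Γ|²)·P_inc = 100 W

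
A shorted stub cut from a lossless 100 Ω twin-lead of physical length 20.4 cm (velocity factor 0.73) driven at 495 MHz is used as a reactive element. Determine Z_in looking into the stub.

λ = v/f = 0.73·c / 495 MHz = 0.442 m
βl = 2π·l/λ = 2π × 0.461 = 166°
tan(βl) = -0.249
For a shorted stub, Z_in = jZ_0·tan(βl)

Z_in ≈ −j24.9 Ω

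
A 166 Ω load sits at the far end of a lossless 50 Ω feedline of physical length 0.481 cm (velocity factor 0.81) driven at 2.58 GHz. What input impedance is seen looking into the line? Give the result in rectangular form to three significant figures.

λ = v/f = 0.81·c / 2.58 GHz = 0.0942 m
βl = 2π·l/λ = 2π × 0.0511 = 18.4°
tan(βl) = tan(18.4°) = 0.332
Z_in = Z_0·(Z_L + jZ_0·tanβl)/(Z_0 + jZ_L·tanβl)
     = 50·(166 + j16.6)/(50 + j55.2)

Z_in ≈ 83.1 − j75.1 Ω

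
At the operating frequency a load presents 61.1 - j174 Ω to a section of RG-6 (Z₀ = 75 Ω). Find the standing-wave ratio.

Γ = (Z_L − Z_0)/(Z_L + Z_0) = (-13.9 − j174)/(136.1 − j174)
|Γ| = 175/221 = 0.79
VSWR = (1 + |Γ|)/(1 − |Γ|) = 1.79/0.21

VSWR ≈ 8.53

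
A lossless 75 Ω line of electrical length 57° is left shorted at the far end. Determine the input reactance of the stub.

X_in ≈ 115 Ω (inductive)

tan(βl) = 1.54
For a shorted stub, Z_in = jZ_0·tan(βl)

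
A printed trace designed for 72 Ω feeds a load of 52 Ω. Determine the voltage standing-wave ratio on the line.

VSWR ≈ 1.38

For a purely resistive load, VSWR = R_L/Z_0 or Z_0/R_L (whichever > 1) = 72/52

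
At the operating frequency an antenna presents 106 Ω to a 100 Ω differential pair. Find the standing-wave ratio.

Γ = (106 − 100)/(106 + 100) = 0.0291
VSWR = (1 + 0.0291)/(1 − 0.0291)

VSWR ≈ 1.06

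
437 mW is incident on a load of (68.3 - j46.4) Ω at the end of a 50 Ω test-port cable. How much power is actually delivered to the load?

|Γ| = |(18.3 − j46.4)/(118.3 − j46.4)| = 0.393
|Γ|² = 0.154
P_refl = |Γ|²·P_inc = 67.3 mW, P_del = (1 − |Γ|²)·P_inc = 370 mW

P_delivered ≈ 370 mW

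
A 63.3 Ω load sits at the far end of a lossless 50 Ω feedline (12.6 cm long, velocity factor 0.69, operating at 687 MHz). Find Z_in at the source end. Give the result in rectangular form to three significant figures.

λ = v/f = 0.69·c / 687 MHz = 0.301 m
βl = 2π·l/λ = 2π × 0.418 = 151°
tan(βl) = tan(151°) = -0.565
Z_in = Z_0·(Z_L + jZ_0·tanβl)/(Z_0 + jZ_L·tanβl)
     = 50·(63.3 − j28.2)/(50 − j35.8)

Z_in ≈ 55.2 + j11.3 Ω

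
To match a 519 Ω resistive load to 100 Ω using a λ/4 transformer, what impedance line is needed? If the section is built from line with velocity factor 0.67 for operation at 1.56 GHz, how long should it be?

Z_qwt ≈ 228 Ω; length ≈ 3.22 cm

Z_qwt = √(Z_0·R_L) = √(100 × 519) = √51900
λ = 0.67·c/f = 0.129 m, so l = λ/4 = 0.0322 m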